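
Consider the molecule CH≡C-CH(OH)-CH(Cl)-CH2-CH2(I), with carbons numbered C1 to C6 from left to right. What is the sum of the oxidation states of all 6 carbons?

-4

Bonds to more-electronegative neighbours contribute +1 each, bonds to H or metals contribute −1 each, and C–C bonds contribute 0. Tallying each carbon:
C1: 3C, 1H → 0 − 1 = -1
C2: 4C → 0 = 0
C3: 2C, 1H, 1O → 0 − 1 + 1 = 0
C4: 2C, 1H, 1Cl → 0 − 1 + 1 = 0
C5: 2C, 2H → 0 − 2 = -2
C6: 1C, 2H, 1I → 0 − 2 + 1 = -1
Sum = -1 + 0 + 0 + 0 − 2 − 1 = -4.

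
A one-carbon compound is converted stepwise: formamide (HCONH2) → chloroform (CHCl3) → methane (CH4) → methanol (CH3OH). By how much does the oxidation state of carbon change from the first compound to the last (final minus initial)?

Carbon oxidation states along the series — formamide: +2, chloroform: +2, methane: -4, methanol: -2.
Net change = -2 − (+2) = -4.

-4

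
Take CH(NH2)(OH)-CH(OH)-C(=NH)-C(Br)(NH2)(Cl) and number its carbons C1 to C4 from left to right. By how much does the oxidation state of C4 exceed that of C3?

+1

C4: 1C, 1N, 1Cl, 1Br → 0 + 1 + 1 + 1 = +3
C3: 2C, 2N → 0 + 2 = +2
Difference: +3 − (+2) = +1.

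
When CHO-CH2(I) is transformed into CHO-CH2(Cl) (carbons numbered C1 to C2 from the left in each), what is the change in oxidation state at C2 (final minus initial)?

Before: C2 has 1 bond to C, 2 bonds to H, 1 bond to I → oxidation state -1.
After: C2 has 1 bond to C, 2 bonds to H, 1 bond to Cl → oxidation state -1.
Δ = -1 − (-1) = 0, so no net redox change at C2.

0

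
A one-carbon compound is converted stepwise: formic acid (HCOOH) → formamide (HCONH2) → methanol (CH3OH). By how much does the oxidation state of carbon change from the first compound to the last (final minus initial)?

Carbon oxidation states along the series — formic acid: +2, formamide: +2, methanol: -2.
Net change = -2 − (+2) = -4.

-4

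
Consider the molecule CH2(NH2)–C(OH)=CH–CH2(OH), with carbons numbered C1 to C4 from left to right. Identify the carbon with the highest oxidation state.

C2

Each bond to a more electronegative atom (O, N, halogen) counts +1, each bond to a less electronegative atom (H, metal, B, Si) counts −1, and each C–C bond counts 0. Tallying each carbon:
C1: 1C, 2H, 1N → 0 − 2 + 1 = -1
C2: 3C, 1O → 0 + 1 = +1
C3: 3C, 1H → 0 − 1 = -1
C4: 1C, 2H, 1O → 0 − 2 + 1 = -1
The most oxidised carbon is C2 at +1.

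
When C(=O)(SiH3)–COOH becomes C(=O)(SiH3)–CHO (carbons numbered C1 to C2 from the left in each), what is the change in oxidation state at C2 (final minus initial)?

-2

Before: C2 has 1 bond to C, 3 bonds to O → oxidation state +3.
After: C2 has 1 bond to C, 1 bond to H, 2 bonds to O → oxidation state +1.
Δ = +1 − (+3) = -2, so this is a reduction at C2.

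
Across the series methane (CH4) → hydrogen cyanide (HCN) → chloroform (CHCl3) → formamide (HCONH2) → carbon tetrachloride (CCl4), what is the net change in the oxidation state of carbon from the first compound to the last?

+8

Carbon oxidation states along the series — methane: -4, hydrogen cyanide: +2, chloroform: +2, formamide: +2, carbon tetrachloride: +4.
Net change = +4 − (-4) = +8.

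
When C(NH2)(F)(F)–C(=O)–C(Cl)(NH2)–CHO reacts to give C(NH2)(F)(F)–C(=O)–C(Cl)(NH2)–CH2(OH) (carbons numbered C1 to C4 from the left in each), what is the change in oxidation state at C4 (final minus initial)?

Before: C4 has 1 bond to C, 1 bond to H, 2 bonds to O → oxidation state +1.
After: C4 has 1 bond to C, 2 bonds to H, 1 bond to O → oxidation state -1.
Δ = -1 − (+1) = -2, so this is a reduction at C4.

-2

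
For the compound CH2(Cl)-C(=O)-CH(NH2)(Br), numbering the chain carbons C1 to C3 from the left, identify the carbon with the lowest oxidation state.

Count +1 for every bond to an atom more electronegative than carbon and −1 for every bond to one less electronegative; C–C bonds are 0. Tallying each carbon:
C1: 1C, 2H, 1Cl → 0 − 2 + 1 = -1
C2: 2C, 2O → 0 + 2 = +2
C3: 1C, 1H, 1N, 1Br → 0 − 1 + 1 + 1 = +1
The most reduced carbon is C1 at -1.

C1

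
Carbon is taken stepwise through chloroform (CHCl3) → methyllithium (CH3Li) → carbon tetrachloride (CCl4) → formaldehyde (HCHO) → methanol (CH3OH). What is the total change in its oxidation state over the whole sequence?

Carbon oxidation states along the series — chloroform: +2, methyllithium: -4, carbon tetrachloride: +4, formaldehyde: 0, methanol: -2.
Net change = -2 − (+2) = -4.

-4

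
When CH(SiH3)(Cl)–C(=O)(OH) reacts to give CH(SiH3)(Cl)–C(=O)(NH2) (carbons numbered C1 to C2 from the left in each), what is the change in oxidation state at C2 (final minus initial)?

0

Before: C2 has 1 bond to C, 3 bonds to O → oxidation state +3.
After: C2 has 1 bond to C, 2 bonds to O, 1 bond to N → oxidation state +3.
Δ = +3 − (+3) = 0, so no net redox change at C2.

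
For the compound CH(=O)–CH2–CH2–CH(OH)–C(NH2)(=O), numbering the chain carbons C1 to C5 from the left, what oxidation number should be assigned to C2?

C2 has one bond to C (0), one bond to C (0), one bond to H (-1), one bond to H (-1).
Oxidation state = 0 + 0 − 1 − 1 = -2.

-2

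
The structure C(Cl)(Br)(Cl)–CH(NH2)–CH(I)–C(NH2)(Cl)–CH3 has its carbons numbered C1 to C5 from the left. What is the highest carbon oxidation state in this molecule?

Each bond to a more electronegative atom (O, N, halogen) counts +1, each bond to a less electronegative atom (H, metal, B, Si) counts −1, and each C–C bond counts 0. Tallying each carbon:
C1: 1C, 2Cl, 1Br → 0 + 2 + 1 = +3
C2: 2C, 1H, 1N → 0 − 1 + 1 = 0
C3: 2C, 1H, 1I → 0 − 1 + 1 = 0
C4: 2C, 1N, 1Cl → 0 + 1 + 1 = +2
C5: 1C, 3H → 0 − 3 = -3
The highest value is +3.

+3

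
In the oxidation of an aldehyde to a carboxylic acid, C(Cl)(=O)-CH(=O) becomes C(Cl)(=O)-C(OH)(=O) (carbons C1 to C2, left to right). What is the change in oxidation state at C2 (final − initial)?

+2

Before: C2 has 1 bond to C, 1 bond to H, 2 bonds to O → oxidation state +1.
After: C2 has 1 bond to C, 3 bonds to O → oxidation state +3.
Δ = +3 − (+1) = +2, so this is an oxidation at C2.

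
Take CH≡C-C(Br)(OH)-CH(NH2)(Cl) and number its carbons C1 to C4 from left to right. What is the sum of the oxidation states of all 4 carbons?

+2

Tallying each carbon's bonds:
C1: 3C, 1H → 0 − 1 = -1
C2: 4C → 0 = 0
C3: 2C, 1O, 1Br → 0 + 1 + 1 = +2
C4: 1C, 1H, 1N, 1Cl → 0 − 1 + 1 + 1 = +1
Sum = -1 + 0 + 2 + 1 = +2.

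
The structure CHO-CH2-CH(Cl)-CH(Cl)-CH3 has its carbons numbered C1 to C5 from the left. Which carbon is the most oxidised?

Tallying each carbon's bonds:
C1: 1C, 1H, 2O → 0 − 1 + 2 = +1
C2: 2C, 2H → 0 − 2 = -2
C3: 2C, 1H, 1Cl → 0 − 1 + 1 = 0
C4: 2C, 1H, 1Cl → 0 − 1 + 1 = 0
C5: 1C, 3H → 0 − 3 = -3
The most oxidised carbon is C1 at +1.

C1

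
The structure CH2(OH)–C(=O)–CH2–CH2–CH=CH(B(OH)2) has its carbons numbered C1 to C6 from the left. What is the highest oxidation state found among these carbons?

Tallying each carbon's bonds:
C1: 1C, 2H, 1O → 0 − 2 + 1 = -1
C2: 2C, 2O → 0 + 2 = +2
C3: 2C, 2H → 0 − 2 = -2
C4: 2C, 2H → 0 − 2 = -2
C5: 3C, 1H → 0 − 1 = -1
C6: 2C, 1H, 1B → 0 − 1 − 1 = -2
The highest value is +2.

+2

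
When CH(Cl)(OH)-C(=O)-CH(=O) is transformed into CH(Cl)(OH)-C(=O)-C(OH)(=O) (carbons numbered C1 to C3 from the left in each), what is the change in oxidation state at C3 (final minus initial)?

+2

Before: C3 has 1 bond to C, 1 bond to H, 2 bonds to O → oxidation state +1.
After: C3 has 1 bond to C, 3 bonds to O → oxidation state +3.
Δ = +3 − (+1) = +2, so this is an oxidation at C3.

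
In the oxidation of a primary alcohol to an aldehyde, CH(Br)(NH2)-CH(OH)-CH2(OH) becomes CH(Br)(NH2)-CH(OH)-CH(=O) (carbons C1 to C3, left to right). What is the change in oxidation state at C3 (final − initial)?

Before: C3 has 1 bond to C, 2 bonds to H, 1 bond to O → oxidation state -1.
After: C3 has 1 bond to C, 1 bond to H, 2 bonds to O → oxidation state +1.
Δ = +1 − (-1) = +2, so this is an oxidation at C3.

+2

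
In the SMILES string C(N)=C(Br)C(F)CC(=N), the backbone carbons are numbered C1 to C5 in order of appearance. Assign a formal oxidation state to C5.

+1

Each bond to a more electronegative atom (O, N, halogen) counts +1, each bond to a less electronegative atom (H, metal, B, Si) counts −1, and each C–C bond counts 0.
C5 has one bond to C (0), a double bond to N (2×+1 = +2), one bond to H (-1).
Oxidation state = 0 + 2 − 1 = +1.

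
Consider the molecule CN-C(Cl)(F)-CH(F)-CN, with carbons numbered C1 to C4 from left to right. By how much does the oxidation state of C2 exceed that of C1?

-1

C2: 2C, 1F, 1Cl → 0 + 1 + 1 = +2
C1: 1C, 3N → 0 + 3 = +3
Difference: +2 − (+3) = -1.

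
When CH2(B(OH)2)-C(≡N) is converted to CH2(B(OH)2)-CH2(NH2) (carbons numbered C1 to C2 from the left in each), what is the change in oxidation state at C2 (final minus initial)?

-4

Before: C2 has 1 bond to C, 3 bonds to N → oxidation state +3.
After: C2 has 1 bond to C, 2 bonds to H, 1 bond to N → oxidation state -1.
Δ = -1 − (+3) = -4, so this is a reduction at C2.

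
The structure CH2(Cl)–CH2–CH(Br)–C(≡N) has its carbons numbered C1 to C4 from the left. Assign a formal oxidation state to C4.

+3

C4 has one bond to C (0), a triple bond to N (3×+1 = +3).
Oxidation state = 0 + 3 = +3.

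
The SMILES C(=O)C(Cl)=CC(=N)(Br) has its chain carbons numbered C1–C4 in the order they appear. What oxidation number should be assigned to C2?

+1

C2 has one bond to C (0), a double bond to C (2×0 = 0), one bond to Cl (+1).
Oxidation state = 0 + 0 + 1 = +1.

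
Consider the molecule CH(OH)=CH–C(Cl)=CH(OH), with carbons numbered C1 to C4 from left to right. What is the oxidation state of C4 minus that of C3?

-1

C4: 2C, 1H, 1O → 0 − 1 + 1 = 0
C3: 3C, 1Cl → 0 + 1 = +1
Difference: 0 − (+1) = -1.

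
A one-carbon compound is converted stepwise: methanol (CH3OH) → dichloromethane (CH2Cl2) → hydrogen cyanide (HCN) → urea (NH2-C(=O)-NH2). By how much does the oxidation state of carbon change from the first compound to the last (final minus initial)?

+6

Carbon oxidation states along the series — methanol: -2, dichloromethane: 0, hydrogen cyanide: +2, urea: +4.
Net change = +4 − (-2) = +6.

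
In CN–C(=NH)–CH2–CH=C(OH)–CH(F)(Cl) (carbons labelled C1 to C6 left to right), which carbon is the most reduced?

C3

Tallying each carbon's bonds:
C1: 1C, 3N → 0 + 3 = +3
C2: 2C, 2N → 0 + 2 = +2
C3: 2C, 2H → 0 − 2 = -2
C4: 3C, 1H → 0 − 1 = -1
C5: 3C, 1O → 0 + 1 = +1
C6: 1C, 1H, 1F, 1Cl → 0 − 1 + 1 + 1 = +1
The most reduced carbon is C3 at -2.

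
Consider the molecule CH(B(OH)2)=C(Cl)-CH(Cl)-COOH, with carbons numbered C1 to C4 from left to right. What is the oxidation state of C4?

Bonds to more-electronegative neighbours contribute +1 each, bonds to H or metals contribute −1 each, and C–C bonds contribute 0.
C4 has one bond to C (0), a double bond to O (2×+1 = +2), one bond to O (+1).
Oxidation state = 0 + 2 + 1 = +3.

+3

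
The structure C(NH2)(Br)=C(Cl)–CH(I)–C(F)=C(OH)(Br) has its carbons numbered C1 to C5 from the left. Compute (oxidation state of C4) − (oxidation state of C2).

C4: 3C, 1F → 0 + 1 = +1
C2: 3C, 1Cl → 0 + 1 = +1
Difference: +1 − (+1) = 0.

0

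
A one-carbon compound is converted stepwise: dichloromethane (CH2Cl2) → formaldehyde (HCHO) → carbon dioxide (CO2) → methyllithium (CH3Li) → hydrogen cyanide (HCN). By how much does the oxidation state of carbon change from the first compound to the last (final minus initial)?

Carbon oxidation states along the series — dichloromethane: 0, formaldehyde: 0, carbon dioxide: +4, methyllithium: -4, hydrogen cyanide: +2.
Net change = +2 − (0) = +2.

+2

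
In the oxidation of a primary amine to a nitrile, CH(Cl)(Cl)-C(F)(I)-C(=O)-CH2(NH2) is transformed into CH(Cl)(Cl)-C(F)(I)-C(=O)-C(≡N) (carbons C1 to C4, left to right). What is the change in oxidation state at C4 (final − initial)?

Before: C4 has 1 bond to C, 2 bonds to H, 1 bond to N → oxidation state -1.
After: C4 has 1 bond to C, 3 bonds to N → oxidation state +3.
Δ = +3 − (-1) = +4, so this is an oxidation at C4.

+4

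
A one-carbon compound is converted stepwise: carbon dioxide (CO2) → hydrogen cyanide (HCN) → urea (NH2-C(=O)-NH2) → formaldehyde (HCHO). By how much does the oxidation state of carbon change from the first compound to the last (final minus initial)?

-4

Carbon oxidation states along the series — carbon dioxide: +4, hydrogen cyanide: +2, urea: +4, formaldehyde: 0.
Net change = 0 − (+4) = -4.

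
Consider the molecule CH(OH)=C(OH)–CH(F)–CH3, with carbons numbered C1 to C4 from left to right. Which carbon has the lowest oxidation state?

C4

Tallying each carbon's bonds:
C1: 2C, 1H, 1O → 0 − 1 + 1 = 0
C2: 3C, 1O → 0 + 1 = +1
C3: 2C, 1H, 1F → 0 − 1 + 1 = 0
C4: 1C, 3H → 0 − 3 = -3
The most reduced carbon is C4 at -3.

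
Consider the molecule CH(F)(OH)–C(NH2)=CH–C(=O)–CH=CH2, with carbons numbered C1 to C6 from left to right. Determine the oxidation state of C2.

+1

Count +1 for every bond to an atom more electronegative than carbon and −1 for every bond to one less electronegative; C–C bonds are 0.
C2 has one bond to C (0), a double bond to C (2×0 = 0), one bond to N (+1).
Oxidation state = 0 + 0 + 1 = +1.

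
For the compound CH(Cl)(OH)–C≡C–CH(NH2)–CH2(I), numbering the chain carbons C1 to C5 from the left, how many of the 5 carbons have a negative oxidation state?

1

Count +1 for every bond to an atom more electronegative than carbon and −1 for every bond to one less electronegative; C–C bonds are 0. Tallying each carbon:
C1: 1C, 1H, 1O, 1Cl → 0 − 1 + 1 + 1 = +1
C2: 4C → 0 = 0
C3: 4C → 0 = 0
C4: 2C, 1H, 1N → 0 − 1 + 1 = 0
C5: 1C, 2H, 1I → 0 − 2 + 1 = -1
1 carbon (C5) meets the condition.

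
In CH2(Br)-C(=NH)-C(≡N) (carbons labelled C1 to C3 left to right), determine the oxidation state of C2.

+2

C2 has one bond to C (0), one bond to C (0), a double bond to N (2×+1 = +2).
Oxidation state = 0 + 0 + 2 = +2.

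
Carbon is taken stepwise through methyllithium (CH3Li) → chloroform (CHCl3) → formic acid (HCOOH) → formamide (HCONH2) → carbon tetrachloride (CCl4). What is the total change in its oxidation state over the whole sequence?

Carbon oxidation states along the series — methyllithium: -4, chloroform: +2, formic acid: +2, formamide: +2, carbon tetrachloride: +4.
Net change = +4 − (-4) = +8.

+8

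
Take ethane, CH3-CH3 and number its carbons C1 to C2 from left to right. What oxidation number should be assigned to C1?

C1 has one bond to H (-1), one bond to H (-1), one bond to H (-1), one bond to C (0).
Oxidation state = -1 − 1 − 1 + 0 = -3.

-3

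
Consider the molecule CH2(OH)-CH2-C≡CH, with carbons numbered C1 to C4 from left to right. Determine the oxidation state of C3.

C3 has one bond to C (0), a triple bond to C (3×0 = 0).
Oxidation state = 0 + 0 = 0.

0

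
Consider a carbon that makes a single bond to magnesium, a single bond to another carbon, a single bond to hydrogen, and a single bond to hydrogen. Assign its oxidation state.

Each bond to a more electronegative atom (O, N, halogen) counts +1, each bond to a less electronegative atom (H, metal, B, Si) counts −1, and each C–C bond counts 0.
The carbon has one bond to C (0), one bond to Mg (-1), one bond to H (-1), one bond to H (-1).
Oxidation state = 0 − 1 − 1 − 1 = -3.

-3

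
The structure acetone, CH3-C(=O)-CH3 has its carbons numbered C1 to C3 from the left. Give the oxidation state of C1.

-3

Bonds to more-electronegative neighbours contribute +1 each, bonds to H or metals contribute −1 each, and C–C bonds contribute 0.
C1 has one bond to H (-1), one bond to H (-1), one bond to H (-1), one bond to C (0).
Oxidation state = -1 − 1 − 1 + 0 = -3.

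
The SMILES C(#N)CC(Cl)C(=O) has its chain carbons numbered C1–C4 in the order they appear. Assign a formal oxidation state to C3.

Bonds to more-electronegative neighbours contribute +1 each, bonds to H or metals contribute −1 each, and C–C bonds contribute 0.
C3 has one bond to C (0), one bond to C (0), one bond to Cl (+1), one bond to H (-1).
Oxidation state = 0 + 0 + 1 − 1 = 0.

0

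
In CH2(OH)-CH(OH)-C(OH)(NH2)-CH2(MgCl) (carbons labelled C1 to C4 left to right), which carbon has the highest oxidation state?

C3

Each bond to a more electronegative atom (O, N, halogen) counts +1, each bond to a less electronegative atom (H, metal, B, Si) counts −1, and each C–C bond counts 0. Tallying each carbon:
C1: 1C, 2H, 1O → 0 − 2 + 1 = -1
C2: 2C, 1H, 1O → 0 − 1 + 1 = 0
C3: 2C, 1O, 1N → 0 + 1 + 1 = +2
C4: 1C, 2H, 1Mg → 0 − 2 − 1 = -3
The most oxidised carbon is C3 at +2.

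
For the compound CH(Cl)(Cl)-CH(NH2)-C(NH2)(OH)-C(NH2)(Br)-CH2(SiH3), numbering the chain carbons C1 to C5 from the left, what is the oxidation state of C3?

Bonds to more-electronegative neighbours contribute +1 each, bonds to H or metals contribute −1 each, and C–C bonds contribute 0.
C3 has one bond to C (0), one bond to C (0), one bond to N (+1), one bond to O (+1).
Oxidation state = 0 + 0 + 1 + 1 = +2.

+2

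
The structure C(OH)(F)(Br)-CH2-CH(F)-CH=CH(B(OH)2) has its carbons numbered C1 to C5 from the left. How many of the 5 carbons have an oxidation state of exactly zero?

Tallying each carbon's bonds:
C1: 1C, 1O, 1F, 1Br → 0 + 1 + 1 + 1 = +3
C2: 2C, 2H → 0 − 2 = -2
C3: 2C, 1H, 1F → 0 − 1 + 1 = 0
C4: 3C, 1H → 0 − 1 = -1
C5: 2C, 1H, 1B → 0 − 1 − 1 = -2
1 carbon (C3) meets the condition.

1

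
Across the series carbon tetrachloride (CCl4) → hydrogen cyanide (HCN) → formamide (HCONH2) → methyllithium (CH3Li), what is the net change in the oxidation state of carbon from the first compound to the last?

Carbon oxidation states along the series — carbon tetrachloride: +4, hydrogen cyanide: +2, formamide: +2, methyllithium: -4.
Net change = -4 − (+4) = -8.

-8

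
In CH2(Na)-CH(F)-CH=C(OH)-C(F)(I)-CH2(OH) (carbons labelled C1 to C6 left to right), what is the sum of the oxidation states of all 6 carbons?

-2

Each bond to a more electronegative atom (O, N, halogen) counts +1, each bond to a less electronegative atom (H, metal, B, Si) counts −1, and each C–C bond counts 0. Tallying each carbon:
C1: 1C, 2H, 1Na → 0 − 2 − 1 = -3
C2: 2C, 1H, 1F → 0 − 1 + 1 = 0
C3: 3C, 1H → 0 − 1 = -1
C4: 3C, 1O → 0 + 1 = +1
C5: 2C, 1F, 1I → 0 + 1 + 1 = +2
C6: 1C, 2H, 1O → 0 − 2 + 1 = -1
Sum = -3 + 0 − 1 + 1 + 2 − 1 = -2.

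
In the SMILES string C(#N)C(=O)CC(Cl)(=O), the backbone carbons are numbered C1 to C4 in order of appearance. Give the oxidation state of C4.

+3

C4 has one bond to C (0), one bond to Cl (+1), a double bond to O (2×+1 = +2).
Oxidation state = 0 + 1 + 2 = +3.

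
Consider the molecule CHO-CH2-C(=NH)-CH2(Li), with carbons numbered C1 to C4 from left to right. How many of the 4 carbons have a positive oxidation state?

Tallying each carbon's bonds:
C1: 1C, 1H, 2O → 0 − 1 + 2 = +1
C2: 2C, 2H → 0 − 2 = -2
C3: 2C, 2N → 0 + 2 = +2
C4: 1C, 2H, 1Li → 0 − 2 − 1 = -3
2 carbons (C1, C3) meet the condition.

2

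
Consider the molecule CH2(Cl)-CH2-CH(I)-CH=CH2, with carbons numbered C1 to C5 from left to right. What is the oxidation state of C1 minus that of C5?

C1: 1C, 2H, 1Cl → 0 − 2 + 1 = -1
C5: 2C, 2H → 0 − 2 = -2
Difference: -1 − (-2) = +1.

+1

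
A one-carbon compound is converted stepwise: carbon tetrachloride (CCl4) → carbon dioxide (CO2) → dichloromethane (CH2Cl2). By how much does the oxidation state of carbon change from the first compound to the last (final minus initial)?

-4

Carbon oxidation states along the series — carbon tetrachloride: +4, carbon dioxide: +4, dichloromethane: 0.
Net change = 0 − (+4) = -4.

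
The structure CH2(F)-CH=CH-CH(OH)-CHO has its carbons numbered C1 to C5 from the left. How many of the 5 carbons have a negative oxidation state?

3

Each bond to a more electronegative atom (O, N, halogen) counts +1, each bond to a less electronegative atom (H, metal, B, Si) counts −1, and each C–C bond counts 0. Tallying each carbon:
C1: 1C, 2H, 1F → 0 − 2 + 1 = -1
C2: 3C, 1H → 0 − 1 = -1
C3: 3C, 1H → 0 − 1 = -1
C4: 2C, 1H, 1O → 0 − 1 + 1 = 0
C5: 1C, 1H, 2O → 0 − 1 + 2 = +1
3 carbons (C1, C2, C3) meet the condition.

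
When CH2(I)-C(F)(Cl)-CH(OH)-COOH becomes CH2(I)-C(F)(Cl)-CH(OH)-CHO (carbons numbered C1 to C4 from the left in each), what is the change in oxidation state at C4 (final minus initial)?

Before: C4 has 1 bond to C, 3 bonds to O → oxidation state +3.
After: C4 has 1 bond to C, 1 bond to H, 2 bonds to O → oxidation state +1.
Δ = +1 − (+3) = -2, so this is a reduction at C4.

-2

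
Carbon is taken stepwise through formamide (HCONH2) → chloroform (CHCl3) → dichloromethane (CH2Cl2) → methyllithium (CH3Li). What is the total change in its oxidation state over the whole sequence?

-6

Carbon oxidation states along the series — formamide: +2, chloroform: +2, dichloromethane: 0, methyllithium: -4.
Net change = -4 − (+2) = -6.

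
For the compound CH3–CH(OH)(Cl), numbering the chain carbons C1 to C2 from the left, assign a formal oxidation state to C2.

C2 has one bond to C (0), one bond to O (+1), one bond to H (-1), one bond to Cl (+1).
Oxidation state = 0 + 1 − 1 + 1 = +1.

+1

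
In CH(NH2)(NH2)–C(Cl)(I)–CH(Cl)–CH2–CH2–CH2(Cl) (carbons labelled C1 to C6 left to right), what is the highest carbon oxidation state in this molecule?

Tallying each carbon's bonds:
C1: 1C, 1H, 2N → 0 − 1 + 2 = +1
C2: 2C, 1Cl, 1I → 0 + 1 + 1 = +2
C3: 2C, 1H, 1Cl → 0 − 1 + 1 = 0
C4: 2C, 2H → 0 − 2 = -2
C5: 2C, 2H → 0 − 2 = -2
C6: 1C, 2H, 1Cl → 0 − 2 + 1 = -1
The highest value is +2.

+2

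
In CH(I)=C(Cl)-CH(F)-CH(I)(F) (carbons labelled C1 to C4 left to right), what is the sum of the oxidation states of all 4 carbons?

+2

Tallying each carbon's bonds:
C1: 2C, 1H, 1I → 0 − 1 + 1 = 0
C2: 3C, 1Cl → 0 + 1 = +1
C3: 2C, 1H, 1F → 0 − 1 + 1 = 0
C4: 1C, 1H, 1F, 1I → 0 − 1 + 1 + 1 = +1
Sum = 0 + 1 + 0 + 1 = +2.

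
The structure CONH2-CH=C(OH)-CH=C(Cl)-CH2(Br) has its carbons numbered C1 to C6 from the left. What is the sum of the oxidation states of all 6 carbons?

+2

Tallying each carbon's bonds:
C1: 1C, 2O, 1N → 0 + 2 + 1 = +3
C2: 3C, 1H → 0 − 1 = -1
C3: 3C, 1O → 0 + 1 = +1
C4: 3C, 1H → 0 − 1 = -1
C5: 3C, 1Cl → 0 + 1 = +1
C6: 1C, 2H, 1Br → 0 − 2 + 1 = -1
Sum = +3 − 1 + 1 − 1 + 1 − 1 = +2.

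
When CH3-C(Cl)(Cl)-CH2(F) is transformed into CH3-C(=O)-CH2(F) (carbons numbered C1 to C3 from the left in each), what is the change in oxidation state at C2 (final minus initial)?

Before: C2 has 2 bonds to C, 2 bonds to Cl → oxidation state +2.
After: C2 has 2 bonds to C, 2 bonds to O → oxidation state +2.
Δ = +2 − (+2) = 0, so no net redox change at C2.

0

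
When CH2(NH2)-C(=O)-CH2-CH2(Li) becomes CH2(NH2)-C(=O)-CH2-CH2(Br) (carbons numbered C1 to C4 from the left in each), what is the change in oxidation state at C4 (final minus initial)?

+2

Before: C4 has 1 bond to C, 2 bonds to H, 1 bond to Li → oxidation state -3.
After: C4 has 1 bond to C, 2 bonds to H, 1 bond to Br → oxidation state -1.
Δ = -1 − (-3) = +2, so this is an oxidation at C4.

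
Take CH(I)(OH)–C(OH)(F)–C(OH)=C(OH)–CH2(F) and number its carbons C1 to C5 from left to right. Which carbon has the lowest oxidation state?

C5

Count +1 for every bond to an atom more electronegative than carbon and −1 for every bond to one less electronegative; C–C bonds are 0. Tallying each carbon:
C1: 1C, 1H, 1O, 1I → 0 − 1 + 1 + 1 = +1
C2: 2C, 1O, 1F → 0 + 1 + 1 = +2
C3: 3C, 1O → 0 + 1 = +1
C4: 3C, 1O → 0 + 1 = +1
C5: 1C, 2H, 1F → 0 − 2 + 1 = -1
The most reduced carbon is C5 at -1.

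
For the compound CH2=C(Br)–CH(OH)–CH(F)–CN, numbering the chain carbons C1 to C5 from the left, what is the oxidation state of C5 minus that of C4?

C5: 1C, 3N → 0 + 3 = +3
C4: 2C, 1H, 1F → 0 − 1 + 1 = 0
Difference: +3 − (0) = +3.

+3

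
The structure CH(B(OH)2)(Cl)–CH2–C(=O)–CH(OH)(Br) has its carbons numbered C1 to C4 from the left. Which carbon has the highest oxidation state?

C3

Tallying each carbon's bonds:
C1: 1C, 1H, 1Cl, 1B → 0 − 1 + 1 − 1 = -1
C2: 2C, 2H → 0 − 2 = -2
C3: 2C, 2O → 0 + 2 = +2
C4: 1C, 1H, 1O, 1Br → 0 − 1 + 1 + 1 = +1
The most oxidised carbon is C3 at +2.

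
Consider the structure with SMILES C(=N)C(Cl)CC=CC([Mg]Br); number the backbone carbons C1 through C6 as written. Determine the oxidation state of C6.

Each bond to a more electronegative atom (O, N, halogen) counts +1, each bond to a less electronegative atom (H, metal, B, Si) counts −1, and each C–C bond counts 0.
C6 has one bond to C (0), one bond to H (-1), one bond to H (-1), one bond to Mg (-1).
Oxidation state = 0 − 1 − 1 − 1 = -3.

-3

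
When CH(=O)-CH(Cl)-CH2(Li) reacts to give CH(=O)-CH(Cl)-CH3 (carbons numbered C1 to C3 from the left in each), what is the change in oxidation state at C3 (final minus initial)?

Before: C3 has 1 bond to C, 2 bonds to H, 1 bond to Li → oxidation state -3.
After: C3 has 1 bond to C, 3 bonds to H → oxidation state -3.
Δ = -3 − (-3) = 0, so no net redox change at C3.

0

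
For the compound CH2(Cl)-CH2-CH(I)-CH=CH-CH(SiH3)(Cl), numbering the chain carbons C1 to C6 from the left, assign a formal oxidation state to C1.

-1

Each bond to a more electronegative atom (O, N, halogen) counts +1, each bond to a less electronegative atom (H, metal, B, Si) counts −1, and each C–C bond counts 0.
C1 has one bond to C (0), one bond to H (-1), one bond to H (-1), one bond to Cl (+1).
Oxidation state = 0 − 1 − 1 + 1 = -1.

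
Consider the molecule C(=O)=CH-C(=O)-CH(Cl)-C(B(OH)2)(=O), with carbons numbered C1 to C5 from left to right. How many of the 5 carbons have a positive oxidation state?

3

Bonds to more-electronegative neighbours contribute +1 each, bonds to H or metals contribute −1 each, and C–C bonds contribute 0. Tallying each carbon:
C1: 2C, 2O → 0 + 2 = +2
C2: 3C, 1H → 0 − 1 = -1
C3: 2C, 2O → 0 + 2 = +2
C4: 2C, 1H, 1Cl → 0 − 1 + 1 = 0
C5: 1C, 2O, 1B → 0 + 2 − 1 = +1
3 carbons (C1, C3, C5) meet the condition.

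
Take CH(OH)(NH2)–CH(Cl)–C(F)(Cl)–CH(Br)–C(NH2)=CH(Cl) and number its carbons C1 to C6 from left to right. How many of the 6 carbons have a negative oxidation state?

Each bond to a more electronegative atom (O, N, halogen) counts +1, each bond to a less electronegative atom (H, metal, B, Si) counts −1, and each C–C bond counts 0. Tallying each carbon:
C1: 1C, 1H, 1O, 1N → 0 − 1 + 1 + 1 = +1
C2: 2C, 1H, 1Cl → 0 − 1 + 1 = 0
C3: 2C, 1F, 1Cl → 0 + 1 + 1 = +2
C4: 2C, 1H, 1Br → 0 − 1 + 1 = 0
C5: 3C, 1N → 0 + 1 = +1
C6: 2C, 1H, 1Cl → 0 − 1 + 1 = 0
0 carbons meet the condition.

0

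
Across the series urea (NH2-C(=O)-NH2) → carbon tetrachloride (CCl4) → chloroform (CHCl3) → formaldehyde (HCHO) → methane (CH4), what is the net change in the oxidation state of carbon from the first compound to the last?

Carbon oxidation states along the series — urea: +4, carbon tetrachloride: +4, chloroform: +2, formaldehyde: 0, methane: -4.
Net change = -4 − (+4) = -8.

-8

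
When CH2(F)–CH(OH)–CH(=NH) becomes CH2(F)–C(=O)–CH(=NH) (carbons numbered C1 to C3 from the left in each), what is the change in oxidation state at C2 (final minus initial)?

Before: C2 has 2 bonds to C, 1 bond to H, 1 bond to O → oxidation state 0.
After: C2 has 2 bonds to C, 2 bonds to O → oxidation state +2.
Δ = +2 − (0) = +2, so this is an oxidation at C2.

+2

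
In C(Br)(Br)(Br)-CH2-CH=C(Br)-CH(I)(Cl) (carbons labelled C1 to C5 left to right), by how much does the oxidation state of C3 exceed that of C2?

C3: 3C, 1H → 0 − 1 = -1
C2: 2C, 2H → 0 − 2 = -2
Difference: -1 − (-2) = +1.

+1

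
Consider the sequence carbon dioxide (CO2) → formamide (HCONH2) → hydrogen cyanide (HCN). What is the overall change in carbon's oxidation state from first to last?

-2

Carbon oxidation states along the series — carbon dioxide: +4, formamide: +2, hydrogen cyanide: +2.
Net change = +2 − (+4) = -2.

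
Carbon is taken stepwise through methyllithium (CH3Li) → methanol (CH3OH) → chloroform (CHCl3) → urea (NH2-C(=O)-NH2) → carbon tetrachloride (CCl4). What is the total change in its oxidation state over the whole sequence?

+8

Carbon oxidation states along the series — methyllithium: -4, methanol: -2, chloroform: +2, urea: +4, carbon tetrachloride: +4.
Net change = +4 − (-4) = +8.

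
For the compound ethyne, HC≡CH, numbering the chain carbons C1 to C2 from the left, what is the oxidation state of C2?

Assign +1 per bond to O/N/halogen, −1 per bond to H or an electropositive element, and 0 per bond to carbon.
C2 has one bond to H (-1), a triple bond to C (3×0 = 0).
Oxidation state = -1 + 0 = -1.

-1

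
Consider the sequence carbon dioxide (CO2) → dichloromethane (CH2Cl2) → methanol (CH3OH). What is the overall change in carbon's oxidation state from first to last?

-6

Carbon oxidation states along the series — carbon dioxide: +4, dichloromethane: 0, methanol: -2.
Net change = -2 − (+4) = -6.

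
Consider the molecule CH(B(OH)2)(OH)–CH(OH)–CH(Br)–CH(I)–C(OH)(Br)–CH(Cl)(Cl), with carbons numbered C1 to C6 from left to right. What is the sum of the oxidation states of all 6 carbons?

+2

Each bond to a more electronegative atom (O, N, halogen) counts +1, each bond to a less electronegative atom (H, metal, B, Si) counts −1, and each C–C bond counts 0. Tallying each carbon:
C1: 1C, 1H, 1O, 1B → 0 − 1 + 1 − 1 = -1
C2: 2C, 1H, 1O → 0 − 1 + 1 = 0
C3: 2C, 1H, 1Br → 0 − 1 + 1 = 0
C4: 2C, 1H, 1I → 0 − 1 + 1 = 0
C5: 2C, 1O, 1Br → 0 + 1 + 1 = +2
C6: 1C, 1H, 2Cl → 0 − 1 + 2 = +1
Sum = -1 + 0 + 0 + 0 + 2 + 1 = +2.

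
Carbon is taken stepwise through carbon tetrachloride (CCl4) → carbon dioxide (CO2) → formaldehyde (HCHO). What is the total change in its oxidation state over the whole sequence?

Carbon oxidation states along the series — carbon tetrachloride: +4, carbon dioxide: +4, formaldehyde: 0.
Net change = 0 − (+4) = -4.

-4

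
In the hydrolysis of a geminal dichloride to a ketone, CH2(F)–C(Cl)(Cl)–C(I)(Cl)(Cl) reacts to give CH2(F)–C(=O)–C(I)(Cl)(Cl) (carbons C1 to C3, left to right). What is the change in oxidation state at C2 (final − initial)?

Before: C2 has 2 bonds to C, 2 bonds to Cl → oxidation state +2.
After: C2 has 2 bonds to C, 2 bonds to O → oxidation state +2.
Δ = +2 − (+2) = 0, so no net redox change at C2.

0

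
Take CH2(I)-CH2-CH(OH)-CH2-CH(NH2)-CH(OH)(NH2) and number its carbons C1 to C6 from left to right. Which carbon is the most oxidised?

C6

Assign +1 per bond to O/N/halogen, −1 per bond to H or an electropositive element, and 0 per bond to carbon. Tallying each carbon:
C1: 1C, 2H, 1I → 0 − 2 + 1 = -1
C2: 2C, 2H → 0 − 2 = -2
C3: 2C, 1H, 1O → 0 − 1 + 1 = 0
C4: 2C, 2H → 0 − 2 = -2
C5: 2C, 1H, 1N → 0 − 1 + 1 = 0
C6: 1C, 1H, 1O, 1N → 0 − 1 + 1 + 1 = +1
The most oxidised carbon is C6 at +1.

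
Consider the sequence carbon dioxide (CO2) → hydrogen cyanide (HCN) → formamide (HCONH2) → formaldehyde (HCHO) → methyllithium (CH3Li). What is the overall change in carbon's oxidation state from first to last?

-8

Carbon oxidation states along the series — carbon dioxide: +4, hydrogen cyanide: +2, formamide: +2, formaldehyde: 0, methyllithium: -4.
Net change = -4 − (+4) = -8.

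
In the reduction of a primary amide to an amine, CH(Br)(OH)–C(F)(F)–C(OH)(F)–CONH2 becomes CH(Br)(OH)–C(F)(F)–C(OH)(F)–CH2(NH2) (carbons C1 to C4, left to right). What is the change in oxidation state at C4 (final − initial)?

Before: C4 has 1 bond to C, 2 bonds to O, 1 bond to N → oxidation state +3.
After: C4 has 1 bond to C, 2 bonds to H, 1 bond to N → oxidation state -1.
Δ = -1 − (+3) = -4, so this is a reduction at C4.

-4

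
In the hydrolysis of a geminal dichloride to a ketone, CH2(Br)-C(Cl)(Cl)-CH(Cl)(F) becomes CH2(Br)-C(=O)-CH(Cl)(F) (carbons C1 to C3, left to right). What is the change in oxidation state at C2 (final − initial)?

Before: C2 has 2 bonds to C, 2 bonds to Cl → oxidation state +2.
After: C2 has 2 bonds to C, 2 bonds to O → oxidation state +2.
Δ = +2 − (+2) = 0, so no net redox change at C2.

0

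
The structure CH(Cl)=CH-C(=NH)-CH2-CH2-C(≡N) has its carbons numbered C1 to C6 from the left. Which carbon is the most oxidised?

C6

Bonds to more-electronegative neighbours contribute +1 each, bonds to H or metals contribute −1 each, and C–C bonds contribute 0. Tallying each carbon:
C1: 2C, 1H, 1Cl → 0 − 1 + 1 = 0
C2: 3C, 1H → 0 − 1 = -1
C3: 2C, 2N → 0 + 2 = +2
C4: 2C, 2H → 0 − 2 = -2
C5: 2C, 2H → 0 − 2 = -2
C6: 1C, 3N → 0 + 3 = +3
The most oxidised carbon is C6 at +3.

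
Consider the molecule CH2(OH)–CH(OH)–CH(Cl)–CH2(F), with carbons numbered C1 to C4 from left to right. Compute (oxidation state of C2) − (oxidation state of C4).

C2: 2C, 1H, 1O → 0 − 1 + 1 = 0
C4: 1C, 2H, 1F → 0 − 2 + 1 = -1
Difference: 0 − (-1) = +1.

+1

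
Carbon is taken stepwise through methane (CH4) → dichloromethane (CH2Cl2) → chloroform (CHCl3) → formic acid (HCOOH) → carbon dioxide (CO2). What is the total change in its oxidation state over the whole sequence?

Carbon oxidation states along the series — methane: -4, dichloromethane: 0, chloroform: +2, formic acid: +2, carbon dioxide: +4.
Net change = +4 − (-4) = +8.

+8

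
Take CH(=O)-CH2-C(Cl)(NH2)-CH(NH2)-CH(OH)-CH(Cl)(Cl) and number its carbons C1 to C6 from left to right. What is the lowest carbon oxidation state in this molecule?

Tallying each carbon's bonds:
C1: 1C, 1H, 2O → 0 − 1 + 2 = +1
C2: 2C, 2H → 0 − 2 = -2
C3: 2C, 1N, 1Cl → 0 + 1 + 1 = +2
C4: 2C, 1H, 1N → 0 − 1 + 1 = 0
C5: 2C, 1H, 1O → 0 − 1 + 1 = 0
C6: 1C, 1H, 2Cl → 0 − 1 + 2 = +1
The lowest value is -2.

-2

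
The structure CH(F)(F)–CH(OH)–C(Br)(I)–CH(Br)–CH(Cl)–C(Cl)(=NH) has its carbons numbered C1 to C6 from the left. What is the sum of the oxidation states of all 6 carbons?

+6

Tallying each carbon's bonds:
C1: 1C, 1H, 2F → 0 − 1 + 2 = +1
C2: 2C, 1H, 1O → 0 − 1 + 1 = 0
C3: 2C, 1Br, 1I → 0 + 1 + 1 = +2
C4: 2C, 1H, 1Br → 0 − 1 + 1 = 0
C5: 2C, 1H, 1Cl → 0 − 1 + 1 = 0
C6: 1C, 2N, 1Cl → 0 + 2 + 1 = +3
Sum = +1 + 0 + 2 + 0 + 0 + 3 = +6.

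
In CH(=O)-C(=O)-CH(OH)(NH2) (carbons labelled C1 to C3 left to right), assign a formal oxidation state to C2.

C2 has one bond to C (0), one bond to C (0), a double bond to O (2×+1 = +2).
Oxidation state = 0 + 0 + 2 = +2.

+2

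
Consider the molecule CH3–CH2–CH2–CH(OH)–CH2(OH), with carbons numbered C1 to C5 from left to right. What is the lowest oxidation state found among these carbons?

Tallying each carbon's bonds:
C1: 1C, 3H → 0 − 3 = -3
C2: 2C, 2H → 0 − 2 = -2
C3: 2C, 2H → 0 − 2 = -2
C4: 2C, 1H, 1O → 0 − 1 + 1 = 0
C5: 1C, 2H, 1O → 0 − 2 + 1 = -1
The lowest value is -3.

-3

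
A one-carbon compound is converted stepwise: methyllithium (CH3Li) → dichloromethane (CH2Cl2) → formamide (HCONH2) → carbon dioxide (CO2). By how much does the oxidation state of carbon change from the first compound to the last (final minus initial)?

+8

Carbon oxidation states along the series — methyllithium: -4, dichloromethane: 0, formamide: +2, carbon dioxide: +4.
Net change = +4 − (-4) = +8.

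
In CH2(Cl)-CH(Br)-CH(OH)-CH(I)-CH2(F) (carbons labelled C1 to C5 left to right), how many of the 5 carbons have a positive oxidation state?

Tallying each carbon's bonds:
C1: 1C, 2H, 1Cl → 0 − 2 + 1 = -1
C2: 2C, 1H, 1Br → 0 − 1 + 1 = 0
C3: 2C, 1H, 1O → 0 − 1 + 1 = 0
C4: 2C, 1H, 1I → 0 − 1 + 1 = 0
C5: 1C, 2H, 1F → 0 − 2 + 1 = -1
0 carbons meet the condition.

0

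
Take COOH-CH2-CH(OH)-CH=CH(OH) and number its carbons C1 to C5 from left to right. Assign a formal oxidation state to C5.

Bonds to more-electronegative neighbours contribute +1 each, bonds to H or metals contribute −1 each, and C–C bonds contribute 0.
C5 has a double bond to C (2×0 = 0), one bond to O (+1), one bond to H (-1).
Oxidation state = 0 + 1 − 1 = 0.

0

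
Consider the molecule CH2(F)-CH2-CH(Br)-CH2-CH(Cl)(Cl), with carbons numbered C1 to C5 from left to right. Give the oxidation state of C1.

-1

Assign +1 per bond to O/N/halogen, −1 per bond to H or an electropositive element, and 0 per bond to carbon.
C1 has one bond to C (0), one bond to F (+1), one bond to H (-1), one bond to H (-1).
Oxidation state = 0 + 1 − 1 − 1 = -1.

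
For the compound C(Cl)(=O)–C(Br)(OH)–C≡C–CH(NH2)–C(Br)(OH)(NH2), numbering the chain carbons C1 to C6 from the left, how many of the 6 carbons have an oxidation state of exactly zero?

3

Each bond to a more electronegative atom (O, N, halogen) counts +1, each bond to a less electronegative atom (H, metal, B, Si) counts −1, and each C–C bond counts 0. Tallying each carbon:
C1: 1C, 2O, 1Cl → 0 + 2 + 1 = +3
C2: 2C, 1O, 1Br → 0 + 1 + 1 = +2
C3: 4C → 0 = 0
C4: 4C → 0 = 0
C5: 2C, 1H, 1N → 0 − 1 + 1 = 0
C6: 1C, 1O, 1N, 1Br → 0 + 1 + 1 + 1 = +3
3 carbons (C3, C4, C5) meet the condition.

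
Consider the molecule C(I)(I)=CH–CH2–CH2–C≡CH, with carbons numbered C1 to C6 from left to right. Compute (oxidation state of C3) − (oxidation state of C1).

-4

C3: 2C, 2H → 0 − 2 = -2
C1: 2C, 2I → 0 + 2 = +2
Difference: -2 − (+2) = -4.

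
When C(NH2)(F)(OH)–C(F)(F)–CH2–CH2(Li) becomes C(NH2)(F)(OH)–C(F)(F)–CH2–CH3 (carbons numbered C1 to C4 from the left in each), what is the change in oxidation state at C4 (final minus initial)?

Before: C4 has 1 bond to C, 2 bonds to H, 1 bond to Li → oxidation state -3.
After: C4 has 1 bond to C, 3 bonds to H → oxidation state -3.
Δ = -3 − (-3) = 0, so no net redox change at C4.

0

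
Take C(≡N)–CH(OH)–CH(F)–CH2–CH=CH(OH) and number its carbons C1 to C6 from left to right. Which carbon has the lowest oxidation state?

Each bond to a more electronegative atom (O, N, halogen) counts +1, each bond to a less electronegative atom (H, metal, B, Si) counts −1, and each C–C bond counts 0. Tallying each carbon:
C1: 1C, 3N → 0 + 3 = +3
C2: 2C, 1H, 1O → 0 − 1 + 1 = 0
C3: 2C, 1H, 1F → 0 − 1 + 1 = 0
C4: 2C, 2H → 0 − 2 = -2
C5: 3C, 1H → 0 − 1 = -1
C6: 2C, 1H, 1O → 0 − 1 + 1 = 0
The most reduced carbon is C4 at -2.

C4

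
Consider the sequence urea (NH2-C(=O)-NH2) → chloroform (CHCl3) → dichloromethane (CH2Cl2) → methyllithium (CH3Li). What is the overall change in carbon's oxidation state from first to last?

-8

Carbon oxidation states along the series — urea: +4, chloroform: +2, dichloromethane: 0, methyllithium: -4.
Net change = -4 − (+4) = -8.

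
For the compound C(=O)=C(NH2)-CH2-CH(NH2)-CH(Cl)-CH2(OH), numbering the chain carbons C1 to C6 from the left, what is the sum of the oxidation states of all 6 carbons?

0

Assign +1 per bond to O/N/halogen, −1 per bond to H or an electropositive element, and 0 per bond to carbon. Tallying each carbon:
C1: 2C, 2O → 0 + 2 = +2
C2: 3C, 1N → 0 + 1 = +1
C3: 2C, 2H → 0 − 2 = -2
C4: 2C, 1H, 1N → 0 − 1 + 1 = 0
C5: 2C, 1H, 1Cl → 0 − 1 + 1 = 0
C6: 1C, 2H, 1O → 0 − 2 + 1 = -1
Sum = +2 + 1 − 2 + 0 + 0 − 1 = 0.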